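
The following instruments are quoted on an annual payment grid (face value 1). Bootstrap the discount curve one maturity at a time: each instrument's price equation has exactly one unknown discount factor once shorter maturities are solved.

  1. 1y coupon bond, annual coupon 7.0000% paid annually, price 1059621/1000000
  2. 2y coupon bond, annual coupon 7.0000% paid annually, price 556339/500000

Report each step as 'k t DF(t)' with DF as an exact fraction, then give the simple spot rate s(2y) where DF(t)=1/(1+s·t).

step 1 [1y] bond c/1=7/100: DF=(1059621/1000000 − 7/100·(0))/(1+7/100) = 9903/10000 ≈ 0.990300
step 2 [2y] bond c/1=7/100: DF=(556339/500000 − 7/100·(0.990300))/(1+7/100) = 9751/10000 ≈ 0.975100

1 1 9903/10000
2 2 9751/10000
s(2y) = (1/(9751/10000) − 1)/(2) = 249/19502 ≈ 1.2768%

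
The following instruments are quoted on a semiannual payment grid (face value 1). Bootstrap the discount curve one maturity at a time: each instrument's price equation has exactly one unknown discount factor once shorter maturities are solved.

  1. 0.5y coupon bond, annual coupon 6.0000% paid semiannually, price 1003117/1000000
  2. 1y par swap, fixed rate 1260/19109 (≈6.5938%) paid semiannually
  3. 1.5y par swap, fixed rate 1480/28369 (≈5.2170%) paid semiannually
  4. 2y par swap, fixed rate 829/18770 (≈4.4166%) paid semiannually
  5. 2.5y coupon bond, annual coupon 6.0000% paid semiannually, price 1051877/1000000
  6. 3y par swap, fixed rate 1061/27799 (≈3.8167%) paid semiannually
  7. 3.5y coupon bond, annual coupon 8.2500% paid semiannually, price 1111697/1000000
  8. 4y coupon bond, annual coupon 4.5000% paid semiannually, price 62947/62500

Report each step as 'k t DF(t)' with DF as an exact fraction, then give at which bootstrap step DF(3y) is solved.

step 1 [0.5y] bond c/2=3/100: DF=(1003117/1000000 − 3/100·(0))/(1+3/100) = 9739/10000 ≈ 0.973900
step 2 [1y] swap r/2=630/19109: DF=(1 − 630/19109·(0.973900))/(1+630/19109) = 937/1000 ≈ 0.937000
step 3 [1.5y] swap r/2=740/28369: DF=(1 − 740/28369·(0.973900+0.937000))/(1+740/28369) = 463/500 ≈ 0.926000
step 4 [2y] swap r/2=829/37540: DF=(1 − 829/37540·(0.973900+0.937000+0.926000))/(1+829/37540) = 9171/10000 ≈ 0.917100
step 5 [2.5y] bond c/2=3/100: DF=(1051877/1000000 − 3/100·(0.973900+0.937000+0.926000+0.917100))/(1+3/100) = 9119/10000 ≈ 0.911900
step 6 [3y] swap r/2=1061/55598: DF=(1 − 1061/55598·(0.973900+0.937000+0.926000+0.917100+0.911900))/(1+1061/55598) = 8939/10000 ≈ 0.893900
step 7 [3.5y] bond c/2=33/800: DF=(1111697/1000000 − 33/800·(0.973900+0.937000+0.926000+0.917100+0.911900+0.893900))/(1+33/800) = 4237/5000 ≈ 0.847400
step 8 [4y] bond c/2=9/400: DF=(62947/62500 − 9/400·(0.973900+0.937000+0.926000+0.917100+0.911900+0.893900+0.847400))/(1+9/400) = 211/250 ≈ 0.844000

1 1/2 9739/10000
2 1 937/1000
3 3/2 463/500
4 2 9171/10000
5 5/2 9119/10000
6 3 8939/10000
7 7/2 4237/5000
8 4 211/250
DF(3y) is solved at step 6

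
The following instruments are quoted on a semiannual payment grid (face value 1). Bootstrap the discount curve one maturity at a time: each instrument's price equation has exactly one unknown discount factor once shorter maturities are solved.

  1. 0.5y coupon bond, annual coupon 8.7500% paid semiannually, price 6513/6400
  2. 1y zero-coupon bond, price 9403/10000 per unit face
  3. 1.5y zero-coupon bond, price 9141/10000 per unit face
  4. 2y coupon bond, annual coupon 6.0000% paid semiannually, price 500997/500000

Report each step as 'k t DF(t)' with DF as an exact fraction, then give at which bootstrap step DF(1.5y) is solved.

1 1/2 39/40
2 1 9403/10000
3 3/2 9141/10000
4 2 1113/1250
DF(1.5y) is solved at step 3

step 1 [0.5y] bond c/2=7/160: DF=(6513/6400 − 7/160·(0))/(1+7/160) = 39/40 ≈ 0.975000
step 2 [1y] zero: DF = P = 9403/10000 ≈ 0.940300
step 3 [1.5y] zero: DF = P = 9141/10000 ≈ 0.914100
step 4 [2y] bond c/2=3/100: DF=(500997/500000 − 3/100·(0.975000+0.940300+0.914100))/(1+3/100) = 1113/1250 ≈ 0.890400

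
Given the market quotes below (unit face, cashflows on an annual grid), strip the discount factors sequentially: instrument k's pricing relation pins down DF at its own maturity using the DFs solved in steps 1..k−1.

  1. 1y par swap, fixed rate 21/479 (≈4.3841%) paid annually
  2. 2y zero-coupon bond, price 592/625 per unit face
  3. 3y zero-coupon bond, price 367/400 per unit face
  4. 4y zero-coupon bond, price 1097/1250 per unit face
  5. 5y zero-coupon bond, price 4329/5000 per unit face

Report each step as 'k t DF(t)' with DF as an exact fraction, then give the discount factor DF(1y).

1 1 479/500
2 2 592/625
3 3 367/400
4 4 1097/1250
5 5 4329/5000
DF(1y) = 479/500 ≈ 0.958000

step 1 [1y] swap r/1=21/479: DF=(1 − 21/479·(0))/(1+21/479) = 479/500 ≈ 0.958000
step 2 [2y] zero: DF = P = 592/625 ≈ 0.947200
step 3 [3y] zero: DF = P = 367/400 ≈ 0.917500
step 4 [4y] zero: DF = P = 1097/1250 ≈ 0.877600
step 5 [5y] zero: DF = P = 4329/5000 ≈ 0.865800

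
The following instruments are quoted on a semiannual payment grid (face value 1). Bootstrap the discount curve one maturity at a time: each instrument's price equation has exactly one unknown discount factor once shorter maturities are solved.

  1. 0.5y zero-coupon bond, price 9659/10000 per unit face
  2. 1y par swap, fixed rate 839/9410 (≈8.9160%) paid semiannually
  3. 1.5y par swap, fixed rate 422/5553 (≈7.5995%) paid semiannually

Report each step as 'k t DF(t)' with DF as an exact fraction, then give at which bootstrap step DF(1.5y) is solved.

1 1/2 9659/10000
2 1 9161/10000
3 3/2 1789/2000
DF(1.5y) is solved at step 3

step 1 [0.5y] zero: DF = P = 9659/10000 ≈ 0.965900
step 2 [1y] swap r/2=839/18820: DF=(1 − 839/18820·(0.965900))/(1+839/18820) = 9161/10000 ≈ 0.916100
step 3 [1.5y] swap r/2=211/5553: DF=(1 − 211/5553·(0.965900+0.916100))/(1+211/5553) = 1789/2000 ≈ 0.894500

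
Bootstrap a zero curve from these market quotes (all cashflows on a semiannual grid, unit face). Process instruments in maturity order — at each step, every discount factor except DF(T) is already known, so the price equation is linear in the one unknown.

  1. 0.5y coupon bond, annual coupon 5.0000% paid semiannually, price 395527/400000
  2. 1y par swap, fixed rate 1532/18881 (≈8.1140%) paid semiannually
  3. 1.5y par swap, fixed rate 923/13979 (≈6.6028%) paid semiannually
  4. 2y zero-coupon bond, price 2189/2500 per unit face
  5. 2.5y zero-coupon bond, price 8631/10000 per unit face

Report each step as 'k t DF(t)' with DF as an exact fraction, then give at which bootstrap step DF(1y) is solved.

step 1 [0.5y] bond c/2=1/40: DF=(395527/400000 − 1/40·(0))/(1+1/40) = 9647/10000 ≈ 0.964700
step 2 [1y] swap r/2=766/18881: DF=(1 − 766/18881·(0.964700))/(1+766/18881) = 4617/5000 ≈ 0.923400
step 3 [1.5y] swap r/2=923/27958: DF=(1 − 923/27958·(0.964700+0.923400))/(1+923/27958) = 9077/10000 ≈ 0.907700
step 4 [2y] zero: DF = P = 2189/2500 ≈ 0.875600
step 5 [2.5y] zero: DF = P = 8631/10000 ≈ 0.863100

1 1/2 9647/10000
2 1 4617/5000
3 3/2 9077/10000
4 2 2189/2500
5 5/2 8631/10000
DF(1y) is solved at step 2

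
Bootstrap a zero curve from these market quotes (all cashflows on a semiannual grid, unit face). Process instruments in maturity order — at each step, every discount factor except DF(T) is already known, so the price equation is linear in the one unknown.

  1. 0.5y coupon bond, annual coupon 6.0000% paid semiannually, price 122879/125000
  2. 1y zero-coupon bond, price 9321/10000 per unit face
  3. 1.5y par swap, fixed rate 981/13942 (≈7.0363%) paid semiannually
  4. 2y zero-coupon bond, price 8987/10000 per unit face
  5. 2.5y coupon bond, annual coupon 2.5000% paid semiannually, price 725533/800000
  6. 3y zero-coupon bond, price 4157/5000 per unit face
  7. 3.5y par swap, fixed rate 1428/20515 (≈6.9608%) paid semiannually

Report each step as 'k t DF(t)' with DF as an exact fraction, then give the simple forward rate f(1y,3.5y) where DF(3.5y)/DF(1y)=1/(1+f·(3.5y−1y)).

step 1 [0.5y] bond c/2=3/100: DF=(122879/125000 − 3/100·(0))/(1+3/100) = 1193/1250 ≈ 0.954400
step 2 [1y] zero: DF = P = 9321/10000 ≈ 0.932100
step 3 [1.5y] swap r/2=981/27884: DF=(1 − 981/27884·(0.954400+0.932100))/(1+981/27884) = 9019/10000 ≈ 0.901900
step 4 [2y] zero: DF = P = 8987/10000 ≈ 0.898700
step 5 [2.5y] bond c/2=1/80: DF=(725533/800000 − 1/80·(0.954400+0.932100+0.901900+0.898700))/(1+1/80) = 4251/5000 ≈ 0.850200
step 6 [3y] zero: DF = P = 4157/5000 ≈ 0.831400
step 7 [3.5y] swap r/2=714/20515: DF=(1 − 714/20515·(0.954400+0.932100+0.901900+0.898700+0.850200+0.831400))/(1+714/20515) = 3929/5000 ≈ 0.785800

1 1/2 1193/1250
2 1 9321/10000
3 3/2 9019/10000
4 2 8987/10000
5 5/2 4251/5000
6 3 4157/5000
7 7/2 3929/5000
f(1y,3.5y) = ((9321/10000)/(3929/5000) − 1)/(5/2) = 1463/19645 ≈ 7.4472%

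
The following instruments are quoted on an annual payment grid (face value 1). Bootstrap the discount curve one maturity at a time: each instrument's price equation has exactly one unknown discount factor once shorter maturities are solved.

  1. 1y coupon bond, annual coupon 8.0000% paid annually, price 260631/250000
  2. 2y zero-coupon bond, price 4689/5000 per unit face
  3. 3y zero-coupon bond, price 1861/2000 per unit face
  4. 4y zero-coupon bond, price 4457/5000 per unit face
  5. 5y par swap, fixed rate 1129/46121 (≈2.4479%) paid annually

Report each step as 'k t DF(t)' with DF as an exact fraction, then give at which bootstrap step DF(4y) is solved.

1 1 9653/10000
2 2 4689/5000
3 3 1861/2000
4 4 4457/5000
5 5 8871/10000
DF(4y) is solved at step 4

step 1 [1y] bond c/1=2/25: DF=(260631/250000 − 2/25·(0))/(1+2/25) = 9653/10000 ≈ 0.965300
step 2 [2y] zero: DF = P = 4689/5000 ≈ 0.937800
step 3 [3y] zero: DF = P = 1861/2000 ≈ 0.930500
step 4 [4y] zero: DF = P = 4457/5000 ≈ 0.891400
step 5 [5y] swap r/1=1129/46121: DF=(1 − 1129/46121·(0.965300+0.937800+0.930500+0.891400))/(1+1129/46121) = 8871/10000 ≈ 0.887100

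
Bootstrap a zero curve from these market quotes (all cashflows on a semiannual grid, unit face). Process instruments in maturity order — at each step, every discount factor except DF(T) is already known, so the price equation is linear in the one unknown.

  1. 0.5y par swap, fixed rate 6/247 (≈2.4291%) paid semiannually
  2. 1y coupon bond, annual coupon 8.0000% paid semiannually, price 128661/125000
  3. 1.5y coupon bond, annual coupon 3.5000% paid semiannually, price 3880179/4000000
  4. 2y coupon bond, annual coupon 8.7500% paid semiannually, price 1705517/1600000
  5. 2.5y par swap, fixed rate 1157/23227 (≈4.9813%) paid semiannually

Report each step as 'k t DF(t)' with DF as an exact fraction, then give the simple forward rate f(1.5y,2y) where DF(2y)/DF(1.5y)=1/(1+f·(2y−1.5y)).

step 1 [0.5y] swap r/2=3/247: DF=(1 − 3/247·(0))/(1+3/247) = 247/250 ≈ 0.988000
step 2 [1y] bond c/2=1/25: DF=(128661/125000 − 1/25·(0.988000))/(1+1/25) = 9517/10000 ≈ 0.951700
step 3 [1.5y] bond c/2=7/400: DF=(3880179/4000000 − 7/400·(0.988000+0.951700))/(1+7/400) = 23/25 ≈ 0.920000
step 4 [2y] bond c/2=7/160: DF=(1705517/1600000 − 7/160·(0.988000+0.951700+0.920000))/(1+7/160) = 4507/5000 ≈ 0.901400
step 5 [2.5y] swap r/2=1157/46454: DF=(1 − 1157/46454·(0.988000+0.951700+0.920000+0.901400))/(1+1157/46454) = 8843/10000 ≈ 0.884300

1 1/2 247/250
2 1 9517/10000
3 3/2 23/25
4 2 4507/5000
5 5/2 8843/10000
f(1.5y,2y) = ((23/25)/(4507/5000) − 1)/(1/2) = 186/4507 ≈ 4.1269%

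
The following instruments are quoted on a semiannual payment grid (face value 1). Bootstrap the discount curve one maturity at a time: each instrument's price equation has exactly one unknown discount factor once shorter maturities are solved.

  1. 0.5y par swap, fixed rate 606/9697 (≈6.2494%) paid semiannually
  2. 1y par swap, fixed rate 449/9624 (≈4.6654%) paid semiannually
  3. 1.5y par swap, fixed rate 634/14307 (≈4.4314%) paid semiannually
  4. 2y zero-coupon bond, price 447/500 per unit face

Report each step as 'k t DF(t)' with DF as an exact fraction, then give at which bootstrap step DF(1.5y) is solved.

step 1 [0.5y] swap r/2=303/9697: DF=(1 − 303/9697·(0))/(1+303/9697) = 9697/10000 ≈ 0.969700
step 2 [1y] swap r/2=449/19248: DF=(1 − 449/19248·(0.969700))/(1+449/19248) = 9551/10000 ≈ 0.955100
step 3 [1.5y] swap r/2=317/14307: DF=(1 − 317/14307·(0.969700+0.955100))/(1+317/14307) = 4683/5000 ≈ 0.936600
step 4 [2y] zero: DF = P = 447/500 ≈ 0.894000

1 1/2 9697/10000
2 1 9551/10000
3 3/2 4683/5000
4 2 447/500
DF(1.5y) is solved at step 3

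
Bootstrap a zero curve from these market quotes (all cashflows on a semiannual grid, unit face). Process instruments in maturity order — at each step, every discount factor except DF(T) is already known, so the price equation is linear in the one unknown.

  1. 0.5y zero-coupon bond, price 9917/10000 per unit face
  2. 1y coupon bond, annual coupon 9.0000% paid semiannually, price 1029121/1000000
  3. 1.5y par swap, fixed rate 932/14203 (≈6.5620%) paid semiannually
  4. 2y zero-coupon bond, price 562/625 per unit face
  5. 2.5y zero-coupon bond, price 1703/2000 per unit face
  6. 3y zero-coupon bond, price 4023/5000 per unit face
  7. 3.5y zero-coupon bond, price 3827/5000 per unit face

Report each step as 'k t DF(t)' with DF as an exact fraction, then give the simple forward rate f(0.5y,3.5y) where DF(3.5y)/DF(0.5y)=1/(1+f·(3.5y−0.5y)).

1 1/2 9917/10000
2 1 9421/10000
3 3/2 2267/2500
4 2 562/625
5 5/2 1703/2000
6 3 4023/5000
7 7/2 3827/5000
f(0.5y,3.5y) = ((9917/10000)/(3827/5000) − 1)/(3) = 2263/22962 ≈ 9.8554%

step 1 [0.5y] zero: DF = P = 9917/10000 ≈ 0.991700
step 2 [1y] bond c/2=9/200: DF=(1029121/1000000 − 9/200·(0.991700))/(1+9/200) = 9421/10000 ≈ 0.942100
step 3 [1.5y] swap r/2=466/14203: DF=(1 − 466/14203·(0.991700+0.942100))/(1+466/14203) = 2267/2500 ≈ 0.906800
step 4 [2y] zero: DF = P = 562/625 ≈ 0.899200
step 5 [2.5y] zero: DF = P = 1703/2000 ≈ 0.851500
step 6 [3y] zero: DF = P = 4023/5000 ≈ 0.804600
step 7 [3.5y] zero: DF = P = 3827/5000 ≈ 0.765400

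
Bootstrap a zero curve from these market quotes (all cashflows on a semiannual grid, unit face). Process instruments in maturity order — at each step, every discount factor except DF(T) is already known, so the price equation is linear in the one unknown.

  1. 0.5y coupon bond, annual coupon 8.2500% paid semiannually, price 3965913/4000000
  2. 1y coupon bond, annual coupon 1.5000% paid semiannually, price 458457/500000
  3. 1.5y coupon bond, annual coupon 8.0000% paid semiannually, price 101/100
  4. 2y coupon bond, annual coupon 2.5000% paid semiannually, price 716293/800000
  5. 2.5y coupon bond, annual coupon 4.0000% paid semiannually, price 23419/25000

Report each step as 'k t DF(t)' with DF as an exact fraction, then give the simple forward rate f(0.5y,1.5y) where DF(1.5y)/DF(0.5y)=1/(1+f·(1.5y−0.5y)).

1 1/2 4761/5000
2 1 903/1000
3 3/2 4499/5000
4 2 8503/10000
5 5/2 8477/10000
f(0.5y,1.5y) = ((4761/5000)/(4499/5000) − 1)/(1) = 262/4499 ≈ 5.8235%

step 1 [0.5y] bond c/2=33/800: DF=(3965913/4000000 − 33/800·(0))/(1+33/800) = 4761/5000 ≈ 0.952200
step 2 [1y] bond c/2=3/400: DF=(458457/500000 − 3/400·(0.952200))/(1+3/400) = 903/1000 ≈ 0.903000
step 3 [1.5y] bond c/2=1/25: DF=(101/100 − 1/25·(0.952200+0.903000))/(1+1/25) = 4499/5000 ≈ 0.899800
step 4 [2y] bond c/2=1/80: DF=(716293/800000 − 1/80·(0.952200+0.903000+0.899800))/(1+1/80) = 8503/10000 ≈ 0.850300
step 5 [2.5y] bond c/2=1/50: DF=(23419/25000 − 1/50·(0.952200+0.903000+0.899800+0.850300))/(1+1/50) = 8477/10000 ≈ 0.847700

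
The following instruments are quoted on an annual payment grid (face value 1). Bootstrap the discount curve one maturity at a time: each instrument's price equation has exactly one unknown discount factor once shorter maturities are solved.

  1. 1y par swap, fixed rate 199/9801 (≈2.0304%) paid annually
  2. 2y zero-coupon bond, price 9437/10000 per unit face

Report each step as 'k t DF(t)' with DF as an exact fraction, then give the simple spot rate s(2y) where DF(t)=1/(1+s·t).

1 1 9801/10000
2 2 9437/10000
s(2y) = (1/(9437/10000) − 1)/(2) = 563/18874 ≈ 2.9829%

step 1 [1y] swap r/1=199/9801: DF=(1 − 199/9801·(0))/(1+199/9801) = 9801/10000 ≈ 0.980100
step 2 [2y] zero: DF = P = 9437/10000 ≈ 0.943700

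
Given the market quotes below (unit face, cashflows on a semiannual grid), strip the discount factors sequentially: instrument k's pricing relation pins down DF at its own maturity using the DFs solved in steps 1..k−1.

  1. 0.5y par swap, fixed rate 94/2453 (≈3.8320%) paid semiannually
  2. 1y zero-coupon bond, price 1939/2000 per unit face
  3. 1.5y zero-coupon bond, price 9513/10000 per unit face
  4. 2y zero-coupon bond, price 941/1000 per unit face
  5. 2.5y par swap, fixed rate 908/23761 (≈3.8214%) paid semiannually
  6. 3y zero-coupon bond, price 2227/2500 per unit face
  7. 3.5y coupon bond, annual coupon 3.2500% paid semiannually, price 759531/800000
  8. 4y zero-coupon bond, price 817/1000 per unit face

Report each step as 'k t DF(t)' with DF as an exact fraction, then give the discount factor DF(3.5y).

step 1 [0.5y] swap r/2=47/2453: DF=(1 − 47/2453·(0))/(1+47/2453) = 2453/2500 ≈ 0.981200
step 2 [1y] zero: DF = P = 1939/2000 ≈ 0.969500
step 3 [1.5y] zero: DF = P = 9513/10000 ≈ 0.951300
step 4 [2y] zero: DF = P = 941/1000 ≈ 0.941000
step 5 [2.5y] swap r/2=454/23761: DF=(1 − 454/23761·(0.981200+0.969500+0.951300+0.941000))/(1+454/23761) = 2273/2500 ≈ 0.909200
step 6 [3y] zero: DF = P = 2227/2500 ≈ 0.890800
step 7 [3.5y] bond c/2=13/800: DF=(759531/800000 − 13/800·(0.981200+0.969500+0.951300+0.941000+0.909200+0.890800))/(1+13/800) = 211/250 ≈ 0.844000
step 8 [4y] zero: DF = P = 817/1000 ≈ 0.817000

1 1/2 2453/2500
2 1 1939/2000
3 3/2 9513/10000
4 2 941/1000
5 5/2 2273/2500
6 3 2227/2500
7 7/2 211/250
8 4 817/1000
DF(3.5y) = 211/250 ≈ 0.844000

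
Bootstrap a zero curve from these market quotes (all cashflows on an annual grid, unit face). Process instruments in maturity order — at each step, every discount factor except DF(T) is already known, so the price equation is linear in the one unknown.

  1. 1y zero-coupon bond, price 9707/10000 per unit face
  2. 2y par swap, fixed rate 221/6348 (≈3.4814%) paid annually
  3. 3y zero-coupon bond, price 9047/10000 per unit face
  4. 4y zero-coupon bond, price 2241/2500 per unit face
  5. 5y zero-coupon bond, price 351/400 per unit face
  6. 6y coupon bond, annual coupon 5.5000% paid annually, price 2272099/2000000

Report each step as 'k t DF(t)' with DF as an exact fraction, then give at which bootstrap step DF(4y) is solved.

step 1 [1y] zero: DF = P = 9707/10000 ≈ 0.970700
step 2 [2y] swap r/1=221/6348: DF=(1 − 221/6348·(0.970700))/(1+221/6348) = 9337/10000 ≈ 0.933700
step 3 [3y] zero: DF = P = 9047/10000 ≈ 0.904700
step 4 [4y] zero: DF = P = 2241/2500 ≈ 0.896400
step 5 [5y] zero: DF = P = 351/400 ≈ 0.877500
step 6 [6y] bond c/1=11/200: DF=(2272099/2000000 − 11/200·(0.970700+0.933700+0.904700+0.896400+0.877500))/(1+11/200) = 8379/10000 ≈ 0.837900

1 1 9707/10000
2 2 9337/10000
3 3 9047/10000
4 4 2241/2500
5 5 351/400
6 6 8379/10000
DF(4y) is solved at step 4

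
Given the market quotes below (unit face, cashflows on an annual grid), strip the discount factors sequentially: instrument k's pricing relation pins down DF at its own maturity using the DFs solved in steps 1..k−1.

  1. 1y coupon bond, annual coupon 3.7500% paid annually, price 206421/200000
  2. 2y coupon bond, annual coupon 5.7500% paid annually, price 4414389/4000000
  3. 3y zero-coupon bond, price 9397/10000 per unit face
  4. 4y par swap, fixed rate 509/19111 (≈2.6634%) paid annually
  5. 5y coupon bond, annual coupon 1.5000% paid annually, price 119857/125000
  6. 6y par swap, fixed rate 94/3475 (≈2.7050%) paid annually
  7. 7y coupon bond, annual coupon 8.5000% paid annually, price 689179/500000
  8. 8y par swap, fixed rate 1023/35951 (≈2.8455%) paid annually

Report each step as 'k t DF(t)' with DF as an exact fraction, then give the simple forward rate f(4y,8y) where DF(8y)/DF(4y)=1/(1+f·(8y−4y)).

1 1 2487/2500
2 2 1979/2000
3 3 9397/10000
4 4 4491/5000
5 5 4441/5000
6 6 531/625
7 7 2087/2500
8 8 3977/5000
f(4y,8y) = ((4491/5000)/(3977/5000) − 1)/(4) = 257/7954 ≈ 3.2311%

step 1 [1y] bond c/1=3/80: DF=(206421/200000 − 3/80·(0))/(1+3/80) = 2487/2500 ≈ 0.994800
step 2 [2y] bond c/1=23/400: DF=(4414389/4000000 − 23/400·(0.994800))/(1+23/400) = 1979/2000 ≈ 0.989500
step 3 [3y] zero: DF = P = 9397/10000 ≈ 0.939700
step 4 [4y] swap r/1=509/19111: DF=(1 − 509/19111·(0.994800+0.989500+0.939700))/(1+509/19111) = 4491/5000 ≈ 0.898200
step 5 [5y] bond c/1=3/200: DF=(119857/125000 − 3/200·(0.994800+0.989500+0.939700+0.898200))/(1+3/200) = 4441/5000 ≈ 0.888200
step 6 [6y] swap r/1=94/3475: DF=(1 − 94/3475·(0.994800+0.989500+0.939700+0.898200+0.888200))/(1+94/3475) = 531/625 ≈ 0.849600
step 7 [7y] bond c/1=17/200: DF=(689179/500000 − 17/200·(0.994800+0.989500+0.939700+0.898200+0.888200+0.849600))/(1+17/200) = 2087/2500 ≈ 0.834800
step 8 [8y] swap r/1=1023/35951: DF=(1 − 1023/35951·(0.994800+0.989500+0.939700+0.898200+0.888200+0.849600+0.834800))/(1+1023/35951) = 3977/5000 ≈ 0.795400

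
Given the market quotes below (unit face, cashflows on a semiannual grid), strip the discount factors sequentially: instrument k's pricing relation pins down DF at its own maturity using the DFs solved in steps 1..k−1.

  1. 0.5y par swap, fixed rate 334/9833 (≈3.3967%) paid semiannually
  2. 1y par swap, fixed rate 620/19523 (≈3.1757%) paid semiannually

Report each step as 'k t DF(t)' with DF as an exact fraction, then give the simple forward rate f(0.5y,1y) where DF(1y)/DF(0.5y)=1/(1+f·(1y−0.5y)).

step 1 [0.5y] swap r/2=167/9833: DF=(1 − 167/9833·(0))/(1+167/9833) = 9833/10000 ≈ 0.983300
step 2 [1y] swap r/2=310/19523: DF=(1 − 310/19523·(0.983300))/(1+310/19523) = 969/1000 ≈ 0.969000

1 1/2 9833/10000
2 1 969/1000
f(0.5y,1y) = ((9833/10000)/(969/1000) − 1)/(1/2) = 143/4845 ≈ 2.9515%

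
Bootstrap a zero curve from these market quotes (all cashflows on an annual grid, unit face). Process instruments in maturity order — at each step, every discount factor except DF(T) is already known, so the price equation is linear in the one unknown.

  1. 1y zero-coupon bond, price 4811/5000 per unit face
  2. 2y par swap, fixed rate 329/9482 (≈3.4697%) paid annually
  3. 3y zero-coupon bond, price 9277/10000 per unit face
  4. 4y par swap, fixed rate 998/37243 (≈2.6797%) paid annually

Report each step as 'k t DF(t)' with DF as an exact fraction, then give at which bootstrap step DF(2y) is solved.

step 1 [1y] zero: DF = P = 4811/5000 ≈ 0.962200
step 2 [2y] swap r/1=329/9482: DF=(1 − 329/9482·(0.962200))/(1+329/9482) = 4671/5000 ≈ 0.934200
step 3 [3y] zero: DF = P = 9277/10000 ≈ 0.927700
step 4 [4y] swap r/1=998/37243: DF=(1 − 998/37243·(0.962200+0.934200+0.927700))/(1+998/37243) = 4501/5000 ≈ 0.900200

1 1 4811/5000
2 2 4671/5000
3 3 9277/10000
4 4 4501/5000
DF(2y) is solved at step 2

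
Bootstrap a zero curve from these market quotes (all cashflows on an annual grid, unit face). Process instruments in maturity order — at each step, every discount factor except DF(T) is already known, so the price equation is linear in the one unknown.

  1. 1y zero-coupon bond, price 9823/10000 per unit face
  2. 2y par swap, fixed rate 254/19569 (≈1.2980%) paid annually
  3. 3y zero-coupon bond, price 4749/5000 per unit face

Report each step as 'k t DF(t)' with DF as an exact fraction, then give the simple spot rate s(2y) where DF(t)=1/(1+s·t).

1 1 9823/10000
2 2 4873/5000
3 3 4749/5000
s(2y) = (1/(4873/5000) − 1)/(2) = 127/9746 ≈ 1.3031%

step 1 [1y] zero: DF = P = 9823/10000 ≈ 0.982300
step 2 [2y] swap r/1=254/19569: DF=(1 − 254/19569·(0.982300))/(1+254/19569) = 4873/5000 ≈ 0.974600
step 3 [3y] zero: DF = P = 4749/5000 ≈ 0.949800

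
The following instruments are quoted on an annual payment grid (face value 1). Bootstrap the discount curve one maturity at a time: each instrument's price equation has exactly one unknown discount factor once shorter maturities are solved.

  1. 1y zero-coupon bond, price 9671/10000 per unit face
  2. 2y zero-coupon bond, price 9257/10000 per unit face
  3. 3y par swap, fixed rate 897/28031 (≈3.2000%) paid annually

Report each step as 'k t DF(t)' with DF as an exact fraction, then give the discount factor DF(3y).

1 1 9671/10000
2 2 9257/10000
3 3 9103/10000
DF(3y) = 9103/10000 ≈ 0.910300

step 1 [1y] zero: DF = P = 9671/10000 ≈ 0.967100
step 2 [2y] zero: DF = P = 9257/10000 ≈ 0.925700
step 3 [3y] swap r/1=897/28031: DF=(1 − 897/28031·(0.967100+0.925700))/(1+897/28031) = 9103/10000 ≈ 0.910300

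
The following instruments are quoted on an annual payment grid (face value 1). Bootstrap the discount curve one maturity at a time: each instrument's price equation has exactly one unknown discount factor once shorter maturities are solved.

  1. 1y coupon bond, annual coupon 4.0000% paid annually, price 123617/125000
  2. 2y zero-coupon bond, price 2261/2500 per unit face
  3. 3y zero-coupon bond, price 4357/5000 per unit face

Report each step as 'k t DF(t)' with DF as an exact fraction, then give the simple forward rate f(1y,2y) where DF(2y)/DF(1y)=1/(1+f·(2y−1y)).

1 1 9509/10000
2 2 2261/2500
3 3 4357/5000
f(1y,2y) = ((9509/10000)/(2261/2500) − 1)/(1) = 465/9044 ≈ 5.1415%

step 1 [1y] bond c/1=1/25: DF=(123617/125000 − 1/25·(0))/(1+1/25) = 9509/10000 ≈ 0.950900
step 2 [2y] zero: DF = P = 2261/2500 ≈ 0.904400
step 3 [3y] zero: DF = P = 4357/5000 ≈ 0.871400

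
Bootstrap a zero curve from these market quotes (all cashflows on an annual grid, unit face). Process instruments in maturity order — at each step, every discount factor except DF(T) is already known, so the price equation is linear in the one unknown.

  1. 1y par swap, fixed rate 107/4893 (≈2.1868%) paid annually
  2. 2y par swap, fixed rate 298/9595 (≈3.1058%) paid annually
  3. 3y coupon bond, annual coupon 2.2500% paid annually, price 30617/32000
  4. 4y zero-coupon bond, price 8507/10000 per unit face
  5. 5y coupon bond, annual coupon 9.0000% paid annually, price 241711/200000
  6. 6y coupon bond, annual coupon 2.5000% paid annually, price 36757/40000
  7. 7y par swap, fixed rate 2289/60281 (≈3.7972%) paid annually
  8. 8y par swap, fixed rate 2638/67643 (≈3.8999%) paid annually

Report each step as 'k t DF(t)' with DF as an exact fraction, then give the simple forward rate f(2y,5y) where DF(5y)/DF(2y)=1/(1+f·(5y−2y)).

1 1 4893/5000
2 2 2351/2500
3 3 1787/2000
4 4 8507/10000
5 5 8063/10000
6 6 63/80
7 7 7711/10000
8 8 3681/5000
f(2y,5y) = ((2351/2500)/(8063/10000) − 1)/(3) = 447/8063 ≈ 5.5438%

step 1 [1y] swap r/1=107/4893: DF=(1 − 107/4893·(0))/(1+107/4893) = 4893/5000 ≈ 0.978600
step 2 [2y] swap r/1=298/9595: DF=(1 − 298/9595·(0.978600))/(1+298/9595) = 2351/2500 ≈ 0.940400
step 3 [3y] bond c/1=9/400: DF=(30617/32000 − 9/400·(0.978600+0.940400))/(1+9/400) = 1787/2000 ≈ 0.893500
step 4 [4y] zero: DF = P = 8507/10000 ≈ 0.850700
step 5 [5y] bond c/1=9/100: DF=(241711/200000 − 9/100·(0.978600+0.940400+0.893500+0.850700))/(1+9/100) = 8063/10000 ≈ 0.806300
step 6 [6y] bond c/1=1/40: DF=(36757/40000 − 1/40·(0.978600+0.940400+0.893500+0.850700+0.806300))/(1+1/40) = 63/80 ≈ 0.787500
step 7 [7y] swap r/1=2289/60281: DF=(1 − 2289/60281·(0.978600+0.940400+0.893500+0.850700+0.806300+0.787500))/(1+2289/60281) = 7711/10000 ≈ 0.771100
step 8 [8y] swap r/1=2638/67643: DF=(1 − 2638/67643·(0.978600+0.940400+0.893500+0.850700+0.806300+0.787500+0.771100))/(1+2638/67643) = 3681/5000 ≈ 0.736200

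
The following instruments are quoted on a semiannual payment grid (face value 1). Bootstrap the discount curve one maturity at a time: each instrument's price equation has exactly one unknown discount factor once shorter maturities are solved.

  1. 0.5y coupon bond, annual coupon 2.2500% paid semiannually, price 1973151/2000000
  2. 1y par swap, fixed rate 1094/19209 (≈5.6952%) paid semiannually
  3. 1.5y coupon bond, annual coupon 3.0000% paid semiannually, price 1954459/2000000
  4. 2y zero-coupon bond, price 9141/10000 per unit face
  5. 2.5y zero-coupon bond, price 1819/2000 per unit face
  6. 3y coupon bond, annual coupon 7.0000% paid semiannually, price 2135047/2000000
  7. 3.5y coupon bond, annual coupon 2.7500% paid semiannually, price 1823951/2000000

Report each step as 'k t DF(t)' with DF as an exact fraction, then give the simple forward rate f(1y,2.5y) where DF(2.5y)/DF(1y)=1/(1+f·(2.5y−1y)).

1 1/2 2439/2500
2 1 9453/10000
3 3/2 584/625
4 2 9141/10000
5 5/2 1819/2000
6 3 2183/2500
7 7/2 8243/10000
f(1y,2.5y) = ((9453/10000)/(1819/2000) − 1)/(3/2) = 716/27285 ≈ 2.6242%

step 1 [0.5y] bond c/2=9/800: DF=(1973151/2000000 − 9/800·(0))/(1+9/800) = 2439/2500 ≈ 0.975600
step 2 [1y] swap r/2=547/19209: DF=(1 − 547/19209·(0.975600))/(1+547/19209) = 9453/10000 ≈ 0.945300
step 3 [1.5y] bond c/2=3/200: DF=(1954459/2000000 − 3/200·(0.975600+0.945300))/(1+3/200) = 584/625 ≈ 0.934400
step 4 [2y] zero: DF = P = 9141/10000 ≈ 0.914100
step 5 [2.5y] zero: DF = P = 1819/2000 ≈ 0.909500
step 6 [3y] bond c/2=7/200: DF=(2135047/2000000 − 7/200·(0.975600+0.945300+0.934400+0.914100+0.909500))/(1+7/200) = 2183/2500 ≈ 0.873200
step 7 [3.5y] bond c/2=11/800: DF=(1823951/2000000 − 11/800·(0.975600+0.945300+0.934400+0.914100+0.909500+0.873200))/(1+11/800) = 8243/10000 ≈ 0.824300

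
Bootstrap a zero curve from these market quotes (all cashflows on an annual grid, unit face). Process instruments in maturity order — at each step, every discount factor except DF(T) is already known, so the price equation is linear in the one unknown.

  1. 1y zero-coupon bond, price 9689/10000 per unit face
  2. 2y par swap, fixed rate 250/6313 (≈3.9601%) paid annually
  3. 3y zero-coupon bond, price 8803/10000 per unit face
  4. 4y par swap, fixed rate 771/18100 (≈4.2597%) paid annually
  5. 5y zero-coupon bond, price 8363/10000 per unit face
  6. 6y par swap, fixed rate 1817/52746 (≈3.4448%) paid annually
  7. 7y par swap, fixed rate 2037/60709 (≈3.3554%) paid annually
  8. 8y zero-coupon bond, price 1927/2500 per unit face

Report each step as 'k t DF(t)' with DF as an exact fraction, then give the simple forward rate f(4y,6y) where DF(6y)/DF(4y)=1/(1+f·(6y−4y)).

step 1 [1y] zero: DF = P = 9689/10000 ≈ 0.968900
step 2 [2y] swap r/1=250/6313: DF=(1 − 250/6313·(0.968900))/(1+250/6313) = 37/40 ≈ 0.925000
step 3 [3y] zero: DF = P = 8803/10000 ≈ 0.880300
step 4 [4y] swap r/1=771/18100: DF=(1 − 771/18100·(0.968900+0.925000+0.880300))/(1+771/18100) = 4229/5000 ≈ 0.845800
step 5 [5y] zero: DF = P = 8363/10000 ≈ 0.836300
step 6 [6y] swap r/1=1817/52746: DF=(1 − 1817/52746·(0.968900+0.925000+0.880300+0.845800+0.836300))/(1+1817/52746) = 8183/10000 ≈ 0.818300
step 7 [7y] swap r/1=2037/60709: DF=(1 − 2037/60709·(0.968900+0.925000+0.880300+0.845800+0.836300+0.818300))/(1+2037/60709) = 7963/10000 ≈ 0.796300
step 8 [8y] zero: DF = P = 1927/2500 ≈ 0.770800

1 1 9689/10000
2 2 37/40
3 3 8803/10000
4 4 4229/5000
5 5 8363/10000
6 6 8183/10000
7 7 7963/10000
8 8 1927/2500
f(4y,6y) = ((4229/5000)/(8183/10000) − 1)/(2) = 275/16366 ≈ 1.6803%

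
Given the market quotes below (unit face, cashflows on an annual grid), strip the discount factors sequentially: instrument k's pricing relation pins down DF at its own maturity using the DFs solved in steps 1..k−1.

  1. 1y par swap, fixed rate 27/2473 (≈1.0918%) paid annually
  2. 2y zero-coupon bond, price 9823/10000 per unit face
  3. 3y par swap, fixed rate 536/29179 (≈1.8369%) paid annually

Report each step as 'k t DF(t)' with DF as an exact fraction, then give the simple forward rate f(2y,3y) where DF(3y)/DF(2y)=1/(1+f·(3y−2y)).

step 1 [1y] swap r/1=27/2473: DF=(1 − 27/2473·(0))/(1+27/2473) = 2473/2500 ≈ 0.989200
step 2 [2y] zero: DF = P = 9823/10000 ≈ 0.982300
step 3 [3y] swap r/1=536/29179: DF=(1 − 536/29179·(0.989200+0.982300))/(1+536/29179) = 1183/1250 ≈ 0.946400

1 1 2473/2500
2 2 9823/10000
3 3 1183/1250
f(2y,3y) = ((9823/10000)/(1183/1250) − 1)/(1) = 359/9464 ≈ 3.7933%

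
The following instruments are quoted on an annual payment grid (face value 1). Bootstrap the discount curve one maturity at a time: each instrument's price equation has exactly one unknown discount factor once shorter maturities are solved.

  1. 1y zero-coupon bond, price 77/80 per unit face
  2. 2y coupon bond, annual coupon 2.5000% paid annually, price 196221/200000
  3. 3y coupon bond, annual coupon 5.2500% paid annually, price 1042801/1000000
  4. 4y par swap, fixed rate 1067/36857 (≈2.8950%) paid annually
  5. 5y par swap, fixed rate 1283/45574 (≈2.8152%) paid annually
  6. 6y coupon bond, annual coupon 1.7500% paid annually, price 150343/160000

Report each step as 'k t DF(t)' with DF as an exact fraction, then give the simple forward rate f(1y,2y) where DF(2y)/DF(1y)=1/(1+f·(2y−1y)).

1 1 77/80
2 2 9337/10000
3 3 4481/5000
4 4 8933/10000
5 5 8717/10000
6 6 8451/10000
f(1y,2y) = ((77/80)/(9337/10000) − 1)/(1) = 288/9337 ≈ 3.0845%

step 1 [1y] zero: DF = P = 77/80 ≈ 0.962500
step 2 [2y] bond c/1=1/40: DF=(196221/200000 − 1/40·(0.962500))/(1+1/40) = 9337/10000 ≈ 0.933700
step 3 [3y] bond c/1=21/400: DF=(1042801/1000000 − 21/400·(0.962500+0.933700))/(1+21/400) = 4481/5000 ≈ 0.896200
step 4 [4y] swap r/1=1067/36857: DF=(1 − 1067/36857·(0.962500+0.933700+0.896200))/(1+1067/36857) = 8933/10000 ≈ 0.893300
step 5 [5y] swap r/1=1283/45574: DF=(1 − 1283/45574·(0.962500+0.933700+0.896200+0.893300))/(1+1283/45574) = 8717/10000 ≈ 0.871700
step 6 [6y] bond c/1=7/400: DF=(150343/160000 − 7/400·(0.962500+0.933700+0.896200+0.893300+0.871700))/(1+7/400) = 8451/10000 ≈ 0.845100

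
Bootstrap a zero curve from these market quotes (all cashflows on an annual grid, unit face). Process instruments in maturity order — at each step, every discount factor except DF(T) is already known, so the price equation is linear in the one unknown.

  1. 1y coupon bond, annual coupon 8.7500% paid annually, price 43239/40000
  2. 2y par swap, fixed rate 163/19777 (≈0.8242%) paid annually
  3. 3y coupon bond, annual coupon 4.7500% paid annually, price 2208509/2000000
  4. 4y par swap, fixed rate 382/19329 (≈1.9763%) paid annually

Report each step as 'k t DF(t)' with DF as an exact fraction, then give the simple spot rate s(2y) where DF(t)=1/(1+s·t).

1 1 497/500
2 2 9837/10000
3 3 1929/2000
4 4 2309/2500
s(2y) = (1/(9837/10000) − 1)/(2) = 163/19674 ≈ 0.8285%

step 1 [1y] bond c/1=7/80: DF=(43239/40000 − 7/80·(0))/(1+7/80) = 497/500 ≈ 0.994000
step 2 [2y] swap r/1=163/19777: DF=(1 − 163/19777·(0.994000))/(1+163/19777) = 9837/10000 ≈ 0.983700
step 3 [3y] bond c/1=19/400: DF=(2208509/2000000 − 19/400·(0.994000+0.983700))/(1+19/400) = 1929/2000 ≈ 0.964500
step 4 [4y] swap r/1=382/19329: DF=(1 − 382/19329·(0.994000+0.983700+0.964500))/(1+382/19329) = 2309/2500 ≈ 0.923600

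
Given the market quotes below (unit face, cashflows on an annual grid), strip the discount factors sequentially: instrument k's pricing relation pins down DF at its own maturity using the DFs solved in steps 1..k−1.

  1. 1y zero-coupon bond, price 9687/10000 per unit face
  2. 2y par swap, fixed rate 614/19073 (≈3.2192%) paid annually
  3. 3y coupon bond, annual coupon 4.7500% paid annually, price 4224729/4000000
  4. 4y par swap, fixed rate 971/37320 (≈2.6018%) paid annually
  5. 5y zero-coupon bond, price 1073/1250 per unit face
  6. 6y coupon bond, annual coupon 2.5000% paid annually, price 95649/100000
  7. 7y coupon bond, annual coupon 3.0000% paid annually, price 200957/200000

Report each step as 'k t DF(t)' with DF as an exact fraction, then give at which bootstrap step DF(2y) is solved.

step 1 [1y] zero: DF = P = 9687/10000 ≈ 0.968700
step 2 [2y] swap r/1=614/19073: DF=(1 − 614/19073·(0.968700))/(1+614/19073) = 4693/5000 ≈ 0.938600
step 3 [3y] bond c/1=19/400: DF=(4224729/4000000 − 19/400·(0.968700+0.938600))/(1+19/400) = 4609/5000 ≈ 0.921800
step 4 [4y] swap r/1=971/37320: DF=(1 − 971/37320·(0.968700+0.938600+0.921800))/(1+971/37320) = 9029/10000 ≈ 0.902900
step 5 [5y] zero: DF = P = 1073/1250 ≈ 0.858400
step 6 [6y] bond c/1=1/40: DF=(95649/100000 − 1/40·(0.968700+0.938600+0.921800+0.902900+0.858400))/(1+1/40) = 2053/2500 ≈ 0.821200
step 7 [7y] bond c/1=3/100: DF=(200957/200000 − 3/100·(0.968700+0.938600+0.921800+0.902900+0.858400+0.821200))/(1+3/100) = 8179/10000 ≈ 0.817900

1 1 9687/10000
2 2 4693/5000
3 3 4609/5000
4 4 9029/10000
5 5 1073/1250
6 6 2053/2500
7 7 8179/10000
DF(2y) is solved at step 2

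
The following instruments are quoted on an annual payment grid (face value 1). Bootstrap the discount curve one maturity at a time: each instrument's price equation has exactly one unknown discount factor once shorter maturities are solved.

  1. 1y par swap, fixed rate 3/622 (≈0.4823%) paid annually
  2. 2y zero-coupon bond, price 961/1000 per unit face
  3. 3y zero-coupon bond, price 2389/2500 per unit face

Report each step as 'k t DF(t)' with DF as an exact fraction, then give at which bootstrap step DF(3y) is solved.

1 1 622/625
2 2 961/1000
3 3 2389/2500
DF(3y) is solved at step 3

step 1 [1y] swap r/1=3/622: DF=(1 − 3/622·(0))/(1+3/622) = 622/625 ≈ 0.995200
step 2 [2y] zero: DF = P = 961/1000 ≈ 0.961000
step 3 [3y] zero: DF = P = 2389/2500 ≈ 0.955600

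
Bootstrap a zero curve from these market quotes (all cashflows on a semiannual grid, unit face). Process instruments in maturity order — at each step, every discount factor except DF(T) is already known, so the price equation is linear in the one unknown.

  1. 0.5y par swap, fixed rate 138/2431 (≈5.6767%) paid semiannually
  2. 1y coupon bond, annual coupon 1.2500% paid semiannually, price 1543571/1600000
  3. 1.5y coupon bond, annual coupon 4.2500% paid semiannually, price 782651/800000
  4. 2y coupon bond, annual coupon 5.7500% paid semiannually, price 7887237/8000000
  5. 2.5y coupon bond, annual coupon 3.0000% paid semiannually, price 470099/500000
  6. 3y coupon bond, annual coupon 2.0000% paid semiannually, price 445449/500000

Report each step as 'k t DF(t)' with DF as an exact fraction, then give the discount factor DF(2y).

1 1/2 2431/2500
2 1 9527/10000
3 3/2 9179/10000
4 2 8789/10000
5 5/2 8713/10000
6 3 4183/5000
DF(2y) = 8789/10000 ≈ 0.878900

step 1 [0.5y] swap r/2=69/2431: DF=(1 − 69/2431·(0))/(1+69/2431) = 2431/2500 ≈ 0.972400
step 2 [1y] bond c/2=1/160: DF=(1543571/1600000 − 1/160·(0.972400))/(1+1/160) = 9527/10000 ≈ 0.952700
step 3 [1.5y] bond c/2=17/800: DF=(782651/800000 − 17/800·(0.972400+0.952700))/(1+17/800) = 9179/10000 ≈ 0.917900
step 4 [2y] bond c/2=23/800: DF=(7887237/8000000 − 23/800·(0.972400+0.952700+0.917900))/(1+23/800) = 8789/10000 ≈ 0.878900
step 5 [2.5y] bond c/2=3/200: DF=(470099/500000 − 3/200·(0.972400+0.952700+0.917900+0.878900))/(1+3/200) = 8713/10000 ≈ 0.871300
step 6 [3y] bond c/2=1/100: DF=(445449/500000 − 1/100·(0.972400+0.952700+0.917900+0.878900+0.871300))/(1+1/100) = 4183/5000 ≈ 0.836600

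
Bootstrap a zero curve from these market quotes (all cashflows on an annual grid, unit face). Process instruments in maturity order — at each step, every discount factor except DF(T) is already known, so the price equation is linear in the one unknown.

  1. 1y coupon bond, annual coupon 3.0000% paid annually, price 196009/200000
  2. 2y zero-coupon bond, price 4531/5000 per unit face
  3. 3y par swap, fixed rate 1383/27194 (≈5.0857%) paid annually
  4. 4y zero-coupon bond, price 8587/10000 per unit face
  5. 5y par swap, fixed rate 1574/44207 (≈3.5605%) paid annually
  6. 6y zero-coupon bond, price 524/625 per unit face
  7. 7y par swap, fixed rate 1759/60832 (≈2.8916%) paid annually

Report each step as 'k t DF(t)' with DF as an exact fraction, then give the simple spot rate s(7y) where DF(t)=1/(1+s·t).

step 1 [1y] bond c/1=3/100: DF=(196009/200000 − 3/100·(0))/(1+3/100) = 1903/2000 ≈ 0.951500
step 2 [2y] zero: DF = P = 4531/5000 ≈ 0.906200
step 3 [3y] swap r/1=1383/27194: DF=(1 − 1383/27194·(0.951500+0.906200))/(1+1383/27194) = 8617/10000 ≈ 0.861700
step 4 [4y] zero: DF = P = 8587/10000 ≈ 0.858700
step 5 [5y] swap r/1=1574/44207: DF=(1 − 1574/44207·(0.951500+0.906200+0.861700+0.858700))/(1+1574/44207) = 4213/5000 ≈ 0.842600
step 6 [6y] zero: DF = P = 524/625 ≈ 0.838400
step 7 [7y] swap r/1=1759/60832: DF=(1 − 1759/60832·(0.951500+0.906200+0.861700+0.858700+0.842600+0.838400))/(1+1759/60832) = 8241/10000 ≈ 0.824100

1 1 1903/2000
2 2 4531/5000
3 3 8617/10000
4 4 8587/10000
5 5 4213/5000
6 6 524/625
7 7 8241/10000
s(7y) = (1/(8241/10000) − 1)/(7) = 1759/57687 ≈ 3.0492%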